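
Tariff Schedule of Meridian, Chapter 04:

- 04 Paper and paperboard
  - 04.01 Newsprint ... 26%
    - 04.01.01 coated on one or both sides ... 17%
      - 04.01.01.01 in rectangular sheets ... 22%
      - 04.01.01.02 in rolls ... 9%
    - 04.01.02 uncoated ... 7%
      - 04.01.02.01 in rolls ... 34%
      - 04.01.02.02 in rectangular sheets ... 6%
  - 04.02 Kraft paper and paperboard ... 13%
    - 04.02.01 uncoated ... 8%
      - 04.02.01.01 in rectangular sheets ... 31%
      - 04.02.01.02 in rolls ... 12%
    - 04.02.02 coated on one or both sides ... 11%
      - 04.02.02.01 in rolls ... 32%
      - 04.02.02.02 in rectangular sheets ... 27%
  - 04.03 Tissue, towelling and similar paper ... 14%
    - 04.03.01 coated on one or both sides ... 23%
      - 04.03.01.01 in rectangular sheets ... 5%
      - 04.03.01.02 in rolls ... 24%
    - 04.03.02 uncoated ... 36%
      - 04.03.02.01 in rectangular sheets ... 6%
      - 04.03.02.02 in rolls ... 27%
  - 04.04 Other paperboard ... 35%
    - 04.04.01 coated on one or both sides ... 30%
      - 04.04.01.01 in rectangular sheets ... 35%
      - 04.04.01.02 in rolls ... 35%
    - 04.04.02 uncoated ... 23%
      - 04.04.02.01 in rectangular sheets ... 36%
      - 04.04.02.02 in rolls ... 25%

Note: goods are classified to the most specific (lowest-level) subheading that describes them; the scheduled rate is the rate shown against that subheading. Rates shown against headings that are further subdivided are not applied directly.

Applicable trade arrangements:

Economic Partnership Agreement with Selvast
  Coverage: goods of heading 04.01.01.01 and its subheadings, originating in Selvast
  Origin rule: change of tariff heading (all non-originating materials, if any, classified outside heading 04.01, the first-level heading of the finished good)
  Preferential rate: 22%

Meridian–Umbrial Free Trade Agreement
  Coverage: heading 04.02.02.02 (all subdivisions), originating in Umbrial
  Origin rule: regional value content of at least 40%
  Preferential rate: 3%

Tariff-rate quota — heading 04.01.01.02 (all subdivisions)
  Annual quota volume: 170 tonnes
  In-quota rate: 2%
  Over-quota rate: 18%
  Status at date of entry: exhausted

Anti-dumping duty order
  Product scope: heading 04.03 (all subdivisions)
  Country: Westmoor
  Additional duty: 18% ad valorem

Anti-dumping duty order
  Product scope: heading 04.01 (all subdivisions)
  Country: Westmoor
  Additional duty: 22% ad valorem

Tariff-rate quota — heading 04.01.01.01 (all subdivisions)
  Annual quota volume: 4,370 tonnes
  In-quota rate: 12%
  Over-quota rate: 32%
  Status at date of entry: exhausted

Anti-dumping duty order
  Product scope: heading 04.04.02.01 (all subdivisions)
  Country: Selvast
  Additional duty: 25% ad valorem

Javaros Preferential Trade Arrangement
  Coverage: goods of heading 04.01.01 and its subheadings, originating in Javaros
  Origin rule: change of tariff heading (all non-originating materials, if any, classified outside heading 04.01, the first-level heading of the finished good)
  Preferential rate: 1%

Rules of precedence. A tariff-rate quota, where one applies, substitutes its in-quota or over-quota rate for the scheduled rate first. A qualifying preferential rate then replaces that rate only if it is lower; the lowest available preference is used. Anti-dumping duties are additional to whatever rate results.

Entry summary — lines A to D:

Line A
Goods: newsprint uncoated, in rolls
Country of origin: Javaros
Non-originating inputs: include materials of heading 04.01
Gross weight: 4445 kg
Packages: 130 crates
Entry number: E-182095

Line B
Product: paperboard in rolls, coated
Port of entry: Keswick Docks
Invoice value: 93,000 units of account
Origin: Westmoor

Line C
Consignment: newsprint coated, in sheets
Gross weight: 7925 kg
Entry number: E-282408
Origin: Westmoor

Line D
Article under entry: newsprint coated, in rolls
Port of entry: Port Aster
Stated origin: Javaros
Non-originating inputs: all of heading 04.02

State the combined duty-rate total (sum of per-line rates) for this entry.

124%

Line A: newsprint → 04.01; uncoated → 04.01.02; in rolls → 04.01.02.01. Scheduled 34%. Javaros agreement on 04.01.01: 04.01.02.01 not covered. → 34%.
Line B: paperboard → 04.04; coated → 04.04.01; in rolls → 04.04.01.02. Scheduled 35%. No special measure applies. → 35%.
Line C: newsprint → 04.01; coated → 04.01.01; in sheets → 04.01.01.01. Scheduled 22%. quota on 04.01.01.01 exhausted → over-quota 32%; anti-dumping (Westmoor, 04.01): +22%; total 32% + 22% = 54%. → 54%.
Line D: newsprint → 04.01; coated → 04.01.01; in rolls → 04.01.01.02. Scheduled 9%. quota on 04.01.01.02 exhausted → over-quota 18%; Javaros agreement on 04.01.01: CTH met → 1% available; preferential 1%. → 1%.
Sum: 34% + 35% + 54% + 1% = 124%.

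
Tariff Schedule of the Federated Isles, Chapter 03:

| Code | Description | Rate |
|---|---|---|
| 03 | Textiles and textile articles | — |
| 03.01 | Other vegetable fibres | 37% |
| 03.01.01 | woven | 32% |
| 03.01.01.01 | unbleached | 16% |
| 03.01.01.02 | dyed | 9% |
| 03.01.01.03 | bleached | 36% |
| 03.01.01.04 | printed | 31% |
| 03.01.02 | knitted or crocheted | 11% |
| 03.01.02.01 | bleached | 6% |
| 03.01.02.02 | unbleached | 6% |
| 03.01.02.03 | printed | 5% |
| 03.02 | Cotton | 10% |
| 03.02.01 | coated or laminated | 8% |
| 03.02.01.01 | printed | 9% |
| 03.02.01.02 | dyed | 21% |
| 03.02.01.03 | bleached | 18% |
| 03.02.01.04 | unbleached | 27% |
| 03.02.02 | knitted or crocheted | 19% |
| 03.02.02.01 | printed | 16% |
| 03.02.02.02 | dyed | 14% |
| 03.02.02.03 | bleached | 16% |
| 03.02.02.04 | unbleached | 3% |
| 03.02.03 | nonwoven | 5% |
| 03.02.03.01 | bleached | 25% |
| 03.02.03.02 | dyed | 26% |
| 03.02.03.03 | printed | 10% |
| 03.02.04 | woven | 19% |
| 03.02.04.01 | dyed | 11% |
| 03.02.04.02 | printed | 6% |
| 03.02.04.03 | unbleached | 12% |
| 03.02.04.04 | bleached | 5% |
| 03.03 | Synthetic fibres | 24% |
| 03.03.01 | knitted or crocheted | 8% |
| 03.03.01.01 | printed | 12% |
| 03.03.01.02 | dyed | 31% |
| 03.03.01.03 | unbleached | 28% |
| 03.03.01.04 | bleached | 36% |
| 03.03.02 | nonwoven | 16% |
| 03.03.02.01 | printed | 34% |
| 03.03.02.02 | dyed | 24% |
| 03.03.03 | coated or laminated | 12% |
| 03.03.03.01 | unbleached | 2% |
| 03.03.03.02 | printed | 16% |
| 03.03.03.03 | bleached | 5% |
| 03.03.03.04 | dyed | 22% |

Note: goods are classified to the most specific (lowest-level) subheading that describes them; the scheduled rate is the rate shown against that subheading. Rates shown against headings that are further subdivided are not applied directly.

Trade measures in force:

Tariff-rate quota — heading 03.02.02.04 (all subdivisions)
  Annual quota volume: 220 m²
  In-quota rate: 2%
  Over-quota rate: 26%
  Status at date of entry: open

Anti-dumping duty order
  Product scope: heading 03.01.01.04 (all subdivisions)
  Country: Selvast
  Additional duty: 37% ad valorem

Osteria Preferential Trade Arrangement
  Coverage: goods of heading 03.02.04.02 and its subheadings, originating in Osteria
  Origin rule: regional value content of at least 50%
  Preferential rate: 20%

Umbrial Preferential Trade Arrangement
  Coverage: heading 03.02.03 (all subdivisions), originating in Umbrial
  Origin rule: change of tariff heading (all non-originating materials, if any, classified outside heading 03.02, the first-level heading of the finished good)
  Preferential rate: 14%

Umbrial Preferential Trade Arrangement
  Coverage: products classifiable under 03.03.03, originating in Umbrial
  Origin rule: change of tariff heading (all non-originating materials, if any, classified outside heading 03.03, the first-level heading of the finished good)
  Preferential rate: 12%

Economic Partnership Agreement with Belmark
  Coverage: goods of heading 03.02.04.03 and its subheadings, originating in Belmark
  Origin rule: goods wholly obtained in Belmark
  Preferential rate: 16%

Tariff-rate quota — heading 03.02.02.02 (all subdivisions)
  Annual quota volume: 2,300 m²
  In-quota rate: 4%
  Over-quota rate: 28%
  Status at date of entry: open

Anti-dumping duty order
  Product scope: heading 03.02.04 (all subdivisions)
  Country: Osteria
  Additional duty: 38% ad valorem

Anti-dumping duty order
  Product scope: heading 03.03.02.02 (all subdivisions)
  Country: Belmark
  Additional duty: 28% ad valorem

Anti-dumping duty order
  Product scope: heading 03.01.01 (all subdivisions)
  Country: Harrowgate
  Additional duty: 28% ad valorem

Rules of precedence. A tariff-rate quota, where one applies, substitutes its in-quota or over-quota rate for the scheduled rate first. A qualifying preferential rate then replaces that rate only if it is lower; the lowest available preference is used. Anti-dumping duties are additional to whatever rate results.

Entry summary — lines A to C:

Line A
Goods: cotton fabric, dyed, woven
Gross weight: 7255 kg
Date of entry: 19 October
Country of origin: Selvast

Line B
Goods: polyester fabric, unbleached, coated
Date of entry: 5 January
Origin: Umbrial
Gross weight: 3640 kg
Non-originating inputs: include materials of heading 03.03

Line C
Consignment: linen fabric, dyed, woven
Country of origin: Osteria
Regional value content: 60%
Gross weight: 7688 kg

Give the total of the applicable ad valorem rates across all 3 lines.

22%

Line A: cotton → 03.02; woven → 03.02.04; dyed → 03.02.04.01. Scheduled 11%. No special measure applies. → 11%.
Line B: polyester → 03.03; coated → 03.03.03; unbleached → 03.03.03.01. Scheduled 2%. Umbrial agreement on 03.02.03: 03.03.03.01 not covered; Umbrial agreement on 03.03.03: CTH not met. → 2%.
Line C: linen → 03.01; woven → 03.01.01; dyed → 03.01.01.02. Scheduled 9%. Osteria agreement on 03.02.04.02: 03.01.01.02 not covered. → 9%.
Sum: 11% + 2% + 9% = 22%.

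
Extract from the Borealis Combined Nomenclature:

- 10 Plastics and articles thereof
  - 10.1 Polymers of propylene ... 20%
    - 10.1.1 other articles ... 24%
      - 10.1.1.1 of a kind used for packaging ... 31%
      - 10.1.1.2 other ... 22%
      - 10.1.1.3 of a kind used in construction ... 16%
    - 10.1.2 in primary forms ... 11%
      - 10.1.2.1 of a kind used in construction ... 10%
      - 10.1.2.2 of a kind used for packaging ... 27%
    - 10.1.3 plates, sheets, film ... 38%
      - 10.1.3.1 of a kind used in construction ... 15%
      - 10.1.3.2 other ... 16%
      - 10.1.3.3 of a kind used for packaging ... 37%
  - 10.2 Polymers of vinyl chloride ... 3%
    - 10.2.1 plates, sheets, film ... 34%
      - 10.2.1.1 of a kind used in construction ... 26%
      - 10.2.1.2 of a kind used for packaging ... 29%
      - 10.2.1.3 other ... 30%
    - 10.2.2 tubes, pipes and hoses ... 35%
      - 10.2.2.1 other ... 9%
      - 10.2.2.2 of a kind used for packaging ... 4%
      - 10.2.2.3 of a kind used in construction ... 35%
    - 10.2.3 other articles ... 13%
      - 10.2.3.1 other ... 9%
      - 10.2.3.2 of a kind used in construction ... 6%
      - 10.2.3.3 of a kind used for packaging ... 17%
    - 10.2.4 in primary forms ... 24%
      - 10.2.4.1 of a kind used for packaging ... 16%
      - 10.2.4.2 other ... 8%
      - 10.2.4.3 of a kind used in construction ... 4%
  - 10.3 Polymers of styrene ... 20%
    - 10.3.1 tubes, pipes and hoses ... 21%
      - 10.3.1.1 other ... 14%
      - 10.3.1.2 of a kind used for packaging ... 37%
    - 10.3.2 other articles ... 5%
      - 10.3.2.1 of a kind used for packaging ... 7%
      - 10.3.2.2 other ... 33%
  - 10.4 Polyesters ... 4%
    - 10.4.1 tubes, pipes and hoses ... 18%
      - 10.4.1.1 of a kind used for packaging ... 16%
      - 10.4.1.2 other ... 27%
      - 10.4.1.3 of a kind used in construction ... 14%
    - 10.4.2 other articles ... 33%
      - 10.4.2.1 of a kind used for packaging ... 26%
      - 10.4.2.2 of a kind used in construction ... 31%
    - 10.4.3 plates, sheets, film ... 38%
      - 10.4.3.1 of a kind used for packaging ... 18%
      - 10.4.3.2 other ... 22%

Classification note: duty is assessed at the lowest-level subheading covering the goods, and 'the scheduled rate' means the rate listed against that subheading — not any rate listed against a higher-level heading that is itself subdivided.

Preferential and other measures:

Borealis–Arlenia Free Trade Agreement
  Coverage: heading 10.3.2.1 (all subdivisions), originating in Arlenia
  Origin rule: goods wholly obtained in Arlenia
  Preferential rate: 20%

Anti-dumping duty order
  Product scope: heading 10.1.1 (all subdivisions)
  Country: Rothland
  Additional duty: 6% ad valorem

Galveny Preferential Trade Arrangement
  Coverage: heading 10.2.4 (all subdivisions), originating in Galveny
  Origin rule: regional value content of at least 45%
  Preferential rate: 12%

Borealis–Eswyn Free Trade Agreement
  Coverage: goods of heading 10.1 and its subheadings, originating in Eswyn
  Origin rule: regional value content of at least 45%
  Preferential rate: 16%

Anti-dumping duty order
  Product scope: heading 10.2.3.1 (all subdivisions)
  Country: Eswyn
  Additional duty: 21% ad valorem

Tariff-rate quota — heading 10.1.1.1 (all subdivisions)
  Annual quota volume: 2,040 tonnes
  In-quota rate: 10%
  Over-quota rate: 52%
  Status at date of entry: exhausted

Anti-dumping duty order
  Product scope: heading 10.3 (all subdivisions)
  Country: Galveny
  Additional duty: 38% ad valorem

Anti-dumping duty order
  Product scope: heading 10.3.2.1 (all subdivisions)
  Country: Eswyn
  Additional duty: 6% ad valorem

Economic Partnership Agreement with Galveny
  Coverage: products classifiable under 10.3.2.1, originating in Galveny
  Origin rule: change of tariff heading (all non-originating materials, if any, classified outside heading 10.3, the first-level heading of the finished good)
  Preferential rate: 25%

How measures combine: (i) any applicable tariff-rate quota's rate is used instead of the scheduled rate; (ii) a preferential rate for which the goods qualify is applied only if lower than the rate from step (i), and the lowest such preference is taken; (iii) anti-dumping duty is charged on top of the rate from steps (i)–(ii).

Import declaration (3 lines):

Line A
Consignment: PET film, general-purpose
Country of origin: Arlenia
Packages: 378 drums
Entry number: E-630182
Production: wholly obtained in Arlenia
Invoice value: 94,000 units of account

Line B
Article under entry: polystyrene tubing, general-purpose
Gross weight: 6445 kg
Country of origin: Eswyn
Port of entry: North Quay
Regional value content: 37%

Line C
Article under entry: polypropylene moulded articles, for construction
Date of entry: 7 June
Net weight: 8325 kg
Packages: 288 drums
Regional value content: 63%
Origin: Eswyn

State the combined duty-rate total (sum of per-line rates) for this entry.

Line A: PET → 10.4; film → 10.4.3; general-purpose → 10.4.3.2. Scheduled 22%. Arlenia agreement on 10.3.2.1: 10.4.3.2 not covered. → 22%.
Line B: polystyrene → 10.3; tubing → 10.3.1; general-purpose → 10.3.1.1. Scheduled 14%. Eswyn agreement on 10.1: 10.3.1.1 not covered. → 14%.
Line C: polypropylene → 10.1; moulded articles → 10.1.1; for construction → 10.1.1.3. Scheduled 16%. Eswyn agreement on 10.1: RVC ≥ 45% → 16% available; preference 16% not lower than 16% → no reduction. → 16%.
Sum: 22% + 14% + 16% = 52%.

52%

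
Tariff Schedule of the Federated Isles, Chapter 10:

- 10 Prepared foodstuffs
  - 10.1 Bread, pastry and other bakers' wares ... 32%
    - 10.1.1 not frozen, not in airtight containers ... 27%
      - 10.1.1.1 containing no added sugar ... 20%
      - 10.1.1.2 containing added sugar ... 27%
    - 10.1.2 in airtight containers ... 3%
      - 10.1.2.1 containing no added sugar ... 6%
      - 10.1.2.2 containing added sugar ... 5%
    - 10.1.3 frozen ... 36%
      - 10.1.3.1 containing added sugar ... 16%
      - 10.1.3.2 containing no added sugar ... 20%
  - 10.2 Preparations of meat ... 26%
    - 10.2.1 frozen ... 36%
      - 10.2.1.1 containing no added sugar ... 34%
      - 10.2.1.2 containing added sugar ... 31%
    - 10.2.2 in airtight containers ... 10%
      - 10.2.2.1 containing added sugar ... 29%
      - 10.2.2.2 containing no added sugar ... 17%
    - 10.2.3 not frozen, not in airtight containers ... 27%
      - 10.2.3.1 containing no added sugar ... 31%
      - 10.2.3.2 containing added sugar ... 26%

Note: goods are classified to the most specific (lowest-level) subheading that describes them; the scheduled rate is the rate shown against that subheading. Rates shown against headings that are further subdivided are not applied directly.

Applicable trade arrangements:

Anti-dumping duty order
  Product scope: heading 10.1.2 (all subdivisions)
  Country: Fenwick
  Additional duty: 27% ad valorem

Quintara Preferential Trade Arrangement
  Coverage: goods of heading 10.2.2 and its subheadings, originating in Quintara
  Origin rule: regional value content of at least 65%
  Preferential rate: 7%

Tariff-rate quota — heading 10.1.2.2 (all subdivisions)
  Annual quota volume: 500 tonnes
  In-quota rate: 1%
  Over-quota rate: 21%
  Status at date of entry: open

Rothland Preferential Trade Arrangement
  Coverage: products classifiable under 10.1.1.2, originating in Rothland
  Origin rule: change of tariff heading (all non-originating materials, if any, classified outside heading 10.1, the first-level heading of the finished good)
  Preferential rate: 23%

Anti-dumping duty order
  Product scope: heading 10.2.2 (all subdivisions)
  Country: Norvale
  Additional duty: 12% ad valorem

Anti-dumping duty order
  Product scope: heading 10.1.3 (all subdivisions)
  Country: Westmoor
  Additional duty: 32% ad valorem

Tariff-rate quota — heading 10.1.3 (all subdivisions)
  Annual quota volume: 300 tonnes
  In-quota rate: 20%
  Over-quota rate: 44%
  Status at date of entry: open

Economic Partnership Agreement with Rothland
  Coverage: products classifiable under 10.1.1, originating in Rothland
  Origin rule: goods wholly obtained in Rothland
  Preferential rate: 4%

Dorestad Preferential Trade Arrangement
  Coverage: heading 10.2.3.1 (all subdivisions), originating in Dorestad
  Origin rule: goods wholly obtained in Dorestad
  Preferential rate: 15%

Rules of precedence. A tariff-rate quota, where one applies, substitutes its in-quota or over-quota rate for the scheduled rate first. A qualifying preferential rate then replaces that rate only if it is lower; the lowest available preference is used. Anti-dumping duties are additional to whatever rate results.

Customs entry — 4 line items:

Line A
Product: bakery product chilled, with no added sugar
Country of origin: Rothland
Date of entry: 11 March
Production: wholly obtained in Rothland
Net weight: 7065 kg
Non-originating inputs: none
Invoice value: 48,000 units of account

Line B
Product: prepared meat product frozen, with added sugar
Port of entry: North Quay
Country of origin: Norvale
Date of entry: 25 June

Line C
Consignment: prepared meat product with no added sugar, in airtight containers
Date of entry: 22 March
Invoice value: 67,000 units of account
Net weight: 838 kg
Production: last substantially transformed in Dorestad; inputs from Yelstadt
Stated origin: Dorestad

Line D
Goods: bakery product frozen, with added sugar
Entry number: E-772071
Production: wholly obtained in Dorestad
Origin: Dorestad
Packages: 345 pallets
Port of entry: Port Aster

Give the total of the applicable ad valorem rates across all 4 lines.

Line A: bakery product → 10.1; chilled → 10.1.1; with no added sugar → 10.1.1.1. Scheduled 20%. Rothland agreement on 10.1.1.2: 10.1.1.1 not covered; Rothland agreement on 10.1.1: wholly obtained → 4% available; preferential 4%. → 4%.
Line B: prepared meat product → 10.2; frozen → 10.2.1; with added sugar → 10.2.1.2. Scheduled 31%. No special measure applies. → 31%.
Line C: prepared meat product → 10.2; in airtight containers → 10.2.2; with no added sugar → 10.2.2.2. Scheduled 17%. Dorestad agreement on 10.2.3.1: 10.2.2.2 not covered. → 17%.
Line D: bakery product → 10.1; frozen → 10.1.3; with added sugar → 10.1.3.1. Scheduled 16%. quota on 10.1.3 open → in-quota 20%; Dorestad agreement on 10.2.3.1: 10.1.3.1 not covered. → 20%.
Sum: 4% + 31% + 17% + 20% = 72%.

72%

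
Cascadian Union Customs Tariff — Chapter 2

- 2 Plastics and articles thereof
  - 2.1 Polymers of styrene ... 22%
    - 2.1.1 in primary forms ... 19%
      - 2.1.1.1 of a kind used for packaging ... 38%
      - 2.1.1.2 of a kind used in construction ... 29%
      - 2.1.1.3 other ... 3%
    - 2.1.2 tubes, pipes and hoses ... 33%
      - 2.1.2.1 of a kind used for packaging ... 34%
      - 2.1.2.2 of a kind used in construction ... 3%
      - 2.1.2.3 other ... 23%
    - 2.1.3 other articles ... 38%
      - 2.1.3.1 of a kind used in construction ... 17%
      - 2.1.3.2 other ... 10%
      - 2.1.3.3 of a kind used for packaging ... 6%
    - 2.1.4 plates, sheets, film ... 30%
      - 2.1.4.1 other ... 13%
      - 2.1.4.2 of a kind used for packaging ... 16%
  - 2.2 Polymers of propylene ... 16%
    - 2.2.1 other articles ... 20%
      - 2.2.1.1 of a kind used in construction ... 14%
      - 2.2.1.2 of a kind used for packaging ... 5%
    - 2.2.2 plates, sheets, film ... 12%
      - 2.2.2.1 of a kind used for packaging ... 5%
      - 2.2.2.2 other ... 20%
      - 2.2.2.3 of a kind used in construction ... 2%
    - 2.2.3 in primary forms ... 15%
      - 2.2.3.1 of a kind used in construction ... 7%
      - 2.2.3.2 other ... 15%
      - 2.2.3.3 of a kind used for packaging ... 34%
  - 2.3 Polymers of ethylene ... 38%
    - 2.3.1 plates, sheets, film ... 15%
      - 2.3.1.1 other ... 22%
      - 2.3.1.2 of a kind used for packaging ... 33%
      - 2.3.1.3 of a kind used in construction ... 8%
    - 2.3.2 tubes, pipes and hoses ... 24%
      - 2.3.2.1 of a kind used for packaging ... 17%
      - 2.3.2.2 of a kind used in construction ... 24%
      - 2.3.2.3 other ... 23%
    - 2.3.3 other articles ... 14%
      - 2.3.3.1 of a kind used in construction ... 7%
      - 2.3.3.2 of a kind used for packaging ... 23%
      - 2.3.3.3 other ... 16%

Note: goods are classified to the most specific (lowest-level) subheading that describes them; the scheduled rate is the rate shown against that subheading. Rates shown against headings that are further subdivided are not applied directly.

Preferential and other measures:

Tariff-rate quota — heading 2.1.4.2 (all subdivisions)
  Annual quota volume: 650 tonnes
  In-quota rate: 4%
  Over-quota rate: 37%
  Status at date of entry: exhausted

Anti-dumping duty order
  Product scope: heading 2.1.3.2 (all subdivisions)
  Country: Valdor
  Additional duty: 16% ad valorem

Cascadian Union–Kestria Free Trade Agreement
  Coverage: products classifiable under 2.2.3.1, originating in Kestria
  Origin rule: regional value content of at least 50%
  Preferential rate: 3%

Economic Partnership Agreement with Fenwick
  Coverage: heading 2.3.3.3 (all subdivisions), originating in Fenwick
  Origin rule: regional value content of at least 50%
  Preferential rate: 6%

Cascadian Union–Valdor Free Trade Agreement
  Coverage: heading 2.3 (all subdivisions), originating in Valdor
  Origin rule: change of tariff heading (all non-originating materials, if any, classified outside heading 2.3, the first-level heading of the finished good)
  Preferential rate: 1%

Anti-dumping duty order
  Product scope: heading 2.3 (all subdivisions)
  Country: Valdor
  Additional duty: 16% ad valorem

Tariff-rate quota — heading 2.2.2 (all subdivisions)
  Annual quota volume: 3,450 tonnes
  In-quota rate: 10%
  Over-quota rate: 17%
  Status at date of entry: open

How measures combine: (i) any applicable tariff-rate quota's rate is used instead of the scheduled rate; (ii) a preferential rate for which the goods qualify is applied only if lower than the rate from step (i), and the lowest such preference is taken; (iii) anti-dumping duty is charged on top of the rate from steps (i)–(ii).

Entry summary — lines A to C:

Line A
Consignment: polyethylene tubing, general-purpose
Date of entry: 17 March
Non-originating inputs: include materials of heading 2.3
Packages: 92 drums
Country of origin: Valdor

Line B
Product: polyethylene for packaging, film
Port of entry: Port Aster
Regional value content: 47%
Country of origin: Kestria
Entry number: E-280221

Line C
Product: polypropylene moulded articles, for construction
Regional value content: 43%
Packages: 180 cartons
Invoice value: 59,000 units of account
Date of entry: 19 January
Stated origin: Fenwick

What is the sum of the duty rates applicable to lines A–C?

Line A: polyethylene → 2.3; tubing → 2.3.2; general-purpose → 2.3.2.3. Scheduled 23%. Valdor agreement on 2.3: CTH not met; anti-dumping (Valdor, 2.3): +16%; total 23% + 16% = 39%. → 39%.
Line B: polyethylene → 2.3; film → 2.3.1; for packaging → 2.3.1.2. Scheduled 33%. Kestria agreement on 2.2.3.1: 2.3.1.2 not covered. → 33%.
Line C: polypropylene → 2.2; moulded articles → 2.2.1; for construction → 2.2.1.1. Scheduled 14%. Fenwick agreement on 2.3.3.3: 2.2.1.1 not covered. → 14%.
Sum: 39% + 33% + 14% = 86%.

86%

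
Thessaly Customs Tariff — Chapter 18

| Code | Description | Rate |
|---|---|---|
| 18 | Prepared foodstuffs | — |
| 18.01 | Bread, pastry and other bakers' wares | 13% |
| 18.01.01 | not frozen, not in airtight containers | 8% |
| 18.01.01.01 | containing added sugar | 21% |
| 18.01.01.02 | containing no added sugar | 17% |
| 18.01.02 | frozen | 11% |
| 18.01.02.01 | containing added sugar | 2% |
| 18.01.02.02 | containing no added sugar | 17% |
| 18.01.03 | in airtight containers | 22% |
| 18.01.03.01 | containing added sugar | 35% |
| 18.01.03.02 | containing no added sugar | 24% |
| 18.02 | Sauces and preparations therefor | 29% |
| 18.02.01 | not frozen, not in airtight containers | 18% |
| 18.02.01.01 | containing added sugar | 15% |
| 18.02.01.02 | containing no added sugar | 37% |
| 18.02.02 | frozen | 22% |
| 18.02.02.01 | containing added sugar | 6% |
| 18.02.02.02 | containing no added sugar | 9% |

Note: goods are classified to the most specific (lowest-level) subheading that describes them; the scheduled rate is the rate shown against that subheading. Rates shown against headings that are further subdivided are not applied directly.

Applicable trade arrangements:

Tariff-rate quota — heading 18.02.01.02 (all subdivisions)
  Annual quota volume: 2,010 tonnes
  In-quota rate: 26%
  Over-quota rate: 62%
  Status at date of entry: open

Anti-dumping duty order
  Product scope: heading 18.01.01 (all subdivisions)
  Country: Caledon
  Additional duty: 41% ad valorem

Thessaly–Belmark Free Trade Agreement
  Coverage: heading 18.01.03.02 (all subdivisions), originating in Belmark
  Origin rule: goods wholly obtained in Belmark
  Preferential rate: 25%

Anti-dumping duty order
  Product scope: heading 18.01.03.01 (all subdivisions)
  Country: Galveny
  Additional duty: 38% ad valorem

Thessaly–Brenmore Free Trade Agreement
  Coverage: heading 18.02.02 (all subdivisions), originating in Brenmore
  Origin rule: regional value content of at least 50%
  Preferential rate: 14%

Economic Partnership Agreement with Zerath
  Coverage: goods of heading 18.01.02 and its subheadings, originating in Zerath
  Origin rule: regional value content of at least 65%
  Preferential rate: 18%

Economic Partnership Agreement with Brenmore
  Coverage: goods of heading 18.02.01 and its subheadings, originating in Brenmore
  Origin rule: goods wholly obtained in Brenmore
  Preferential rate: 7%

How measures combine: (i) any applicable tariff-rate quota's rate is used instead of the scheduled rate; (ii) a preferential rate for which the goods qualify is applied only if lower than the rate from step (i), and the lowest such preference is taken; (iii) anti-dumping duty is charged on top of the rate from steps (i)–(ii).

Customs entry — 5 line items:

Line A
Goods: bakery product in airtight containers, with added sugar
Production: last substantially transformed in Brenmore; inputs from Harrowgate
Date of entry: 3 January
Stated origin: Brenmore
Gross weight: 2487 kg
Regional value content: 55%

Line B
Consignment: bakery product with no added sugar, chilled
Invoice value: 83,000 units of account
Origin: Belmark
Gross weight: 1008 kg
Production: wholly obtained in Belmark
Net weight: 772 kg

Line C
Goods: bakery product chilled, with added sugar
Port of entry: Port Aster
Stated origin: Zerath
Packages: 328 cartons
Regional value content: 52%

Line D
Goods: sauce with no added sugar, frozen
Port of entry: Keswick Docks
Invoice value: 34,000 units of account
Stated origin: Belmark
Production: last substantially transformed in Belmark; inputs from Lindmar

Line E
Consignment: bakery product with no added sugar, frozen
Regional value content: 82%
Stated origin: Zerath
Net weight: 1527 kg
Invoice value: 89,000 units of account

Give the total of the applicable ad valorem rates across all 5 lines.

99%

Line A: bakery product → 18.01; in airtight containers → 18.01.03; with added sugar → 18.01.03.01. Scheduled 35%. Brenmore agreement on 18.02.02: 18.01.03.01 not covered; Brenmore agreement on 18.02.01: 18.01.03.01 not covered. → 35%.
Line B: bakery product → 18.01; chilled → 18.01.01; with no added sugar → 18.01.01.02. Scheduled 17%. Belmark agreement on 18.01.03.02: 18.01.01.02 not covered. → 17%.
Line C: bakery product → 18.01; chilled → 18.01.01; with added sugar → 18.01.01.01. Scheduled 21%. Zerath agreement on 18.01.02: 18.01.01.01 not covered. → 21%.
Line D: sauce → 18.02; frozen → 18.02.02; with no added sugar → 18.02.02.02. Scheduled 9%. Belmark agreement on 18.01.03.02: 18.02.02.02 not covered. → 9%.
Line E: bakery product → 18.01; frozen → 18.01.02; with no added sugar → 18.01.02.02. Scheduled 17%. Zerath agreement on 18.01.02: RVC ≥ 65% → 18% available; preference 18% not lower than 17% → no reduction. → 17%.
Sum: 35% + 17% + 21% + 9% + 17% = 99%.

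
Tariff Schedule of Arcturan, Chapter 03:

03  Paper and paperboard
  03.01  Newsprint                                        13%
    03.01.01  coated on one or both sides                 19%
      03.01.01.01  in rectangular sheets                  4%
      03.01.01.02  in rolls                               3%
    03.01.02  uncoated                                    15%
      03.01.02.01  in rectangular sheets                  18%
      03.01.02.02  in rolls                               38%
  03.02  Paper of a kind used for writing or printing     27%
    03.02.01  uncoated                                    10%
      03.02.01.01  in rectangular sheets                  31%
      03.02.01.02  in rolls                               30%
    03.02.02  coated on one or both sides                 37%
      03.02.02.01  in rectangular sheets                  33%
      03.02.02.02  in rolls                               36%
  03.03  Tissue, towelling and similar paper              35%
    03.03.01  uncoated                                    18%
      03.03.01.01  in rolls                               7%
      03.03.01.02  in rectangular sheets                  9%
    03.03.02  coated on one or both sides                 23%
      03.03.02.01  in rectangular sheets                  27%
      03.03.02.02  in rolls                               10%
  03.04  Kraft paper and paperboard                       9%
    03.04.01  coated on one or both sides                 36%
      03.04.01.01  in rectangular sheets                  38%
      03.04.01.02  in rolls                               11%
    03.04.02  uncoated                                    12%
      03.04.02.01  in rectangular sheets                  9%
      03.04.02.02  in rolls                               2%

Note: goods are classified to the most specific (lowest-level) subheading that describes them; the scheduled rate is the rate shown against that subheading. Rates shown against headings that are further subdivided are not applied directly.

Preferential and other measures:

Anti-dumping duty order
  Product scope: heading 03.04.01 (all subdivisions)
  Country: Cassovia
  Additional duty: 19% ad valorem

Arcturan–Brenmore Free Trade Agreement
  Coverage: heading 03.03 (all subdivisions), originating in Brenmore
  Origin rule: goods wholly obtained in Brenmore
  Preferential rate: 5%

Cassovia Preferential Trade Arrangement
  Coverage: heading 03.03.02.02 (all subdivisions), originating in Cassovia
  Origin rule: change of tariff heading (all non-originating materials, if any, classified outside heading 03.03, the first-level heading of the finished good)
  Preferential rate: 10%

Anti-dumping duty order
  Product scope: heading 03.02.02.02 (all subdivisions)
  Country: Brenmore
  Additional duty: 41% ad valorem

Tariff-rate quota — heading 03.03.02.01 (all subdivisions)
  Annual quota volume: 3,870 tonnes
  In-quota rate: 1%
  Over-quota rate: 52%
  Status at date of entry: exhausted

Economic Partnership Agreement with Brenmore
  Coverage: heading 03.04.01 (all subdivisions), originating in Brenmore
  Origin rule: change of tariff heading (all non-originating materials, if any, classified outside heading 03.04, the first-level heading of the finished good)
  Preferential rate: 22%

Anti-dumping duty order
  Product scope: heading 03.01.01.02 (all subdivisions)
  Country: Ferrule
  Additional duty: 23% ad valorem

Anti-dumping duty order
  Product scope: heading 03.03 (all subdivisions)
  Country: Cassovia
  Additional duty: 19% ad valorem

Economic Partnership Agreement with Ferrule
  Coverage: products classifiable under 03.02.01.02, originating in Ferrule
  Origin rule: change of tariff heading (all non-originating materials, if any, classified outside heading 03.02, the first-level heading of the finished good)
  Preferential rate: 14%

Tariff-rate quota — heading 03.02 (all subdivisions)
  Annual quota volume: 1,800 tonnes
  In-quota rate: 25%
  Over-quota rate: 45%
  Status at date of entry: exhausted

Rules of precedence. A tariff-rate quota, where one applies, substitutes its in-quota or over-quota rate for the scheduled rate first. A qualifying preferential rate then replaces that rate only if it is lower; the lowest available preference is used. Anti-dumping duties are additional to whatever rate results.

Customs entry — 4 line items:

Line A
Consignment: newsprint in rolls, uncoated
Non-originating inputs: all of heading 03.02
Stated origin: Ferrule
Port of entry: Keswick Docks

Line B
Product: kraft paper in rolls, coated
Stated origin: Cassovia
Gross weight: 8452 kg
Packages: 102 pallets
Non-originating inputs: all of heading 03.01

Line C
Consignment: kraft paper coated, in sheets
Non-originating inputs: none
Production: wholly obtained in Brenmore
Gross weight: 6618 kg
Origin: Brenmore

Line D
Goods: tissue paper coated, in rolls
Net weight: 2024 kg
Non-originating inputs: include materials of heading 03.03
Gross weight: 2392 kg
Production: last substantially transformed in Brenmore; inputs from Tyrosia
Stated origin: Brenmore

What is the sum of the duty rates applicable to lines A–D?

Line A: newsprint → 03.01; uncoated → 03.01.02; in rolls → 03.01.02.02. Scheduled 38%. Ferrule agreement on 03.02.01.02: 03.01.02.02 not covered. → 38%.
Line B: kraft paper → 03.04; coated → 03.04.01; in rolls → 03.04.01.02. Scheduled 11%. Cassovia agreement on 03.03.02.02: 03.04.01.02 not covered; anti-dumping (Cassovia, 03.04.01): +19%; total 11% + 19% = 30%. → 30%.
Line C: kraft paper → 03.04; coated → 03.04.01; in sheets → 03.04.01.01. Scheduled 38%. Brenmore agreement on 03.03: 03.04.01.01 not covered; Brenmore agreement on 03.04.01: CTH met → 22% available; preferential 22%. → 22%.
Line D: tissue paper → 03.03; coated → 03.03.02; in rolls → 03.03.02.02. Scheduled 10%. Brenmore agreement on 03.03: not wholly obtained; Brenmore agreement on 03.04.01: 03.03.02.02 not covered. → 10%.
Sum: 38% + 30% + 22% + 10% = 100%.

100%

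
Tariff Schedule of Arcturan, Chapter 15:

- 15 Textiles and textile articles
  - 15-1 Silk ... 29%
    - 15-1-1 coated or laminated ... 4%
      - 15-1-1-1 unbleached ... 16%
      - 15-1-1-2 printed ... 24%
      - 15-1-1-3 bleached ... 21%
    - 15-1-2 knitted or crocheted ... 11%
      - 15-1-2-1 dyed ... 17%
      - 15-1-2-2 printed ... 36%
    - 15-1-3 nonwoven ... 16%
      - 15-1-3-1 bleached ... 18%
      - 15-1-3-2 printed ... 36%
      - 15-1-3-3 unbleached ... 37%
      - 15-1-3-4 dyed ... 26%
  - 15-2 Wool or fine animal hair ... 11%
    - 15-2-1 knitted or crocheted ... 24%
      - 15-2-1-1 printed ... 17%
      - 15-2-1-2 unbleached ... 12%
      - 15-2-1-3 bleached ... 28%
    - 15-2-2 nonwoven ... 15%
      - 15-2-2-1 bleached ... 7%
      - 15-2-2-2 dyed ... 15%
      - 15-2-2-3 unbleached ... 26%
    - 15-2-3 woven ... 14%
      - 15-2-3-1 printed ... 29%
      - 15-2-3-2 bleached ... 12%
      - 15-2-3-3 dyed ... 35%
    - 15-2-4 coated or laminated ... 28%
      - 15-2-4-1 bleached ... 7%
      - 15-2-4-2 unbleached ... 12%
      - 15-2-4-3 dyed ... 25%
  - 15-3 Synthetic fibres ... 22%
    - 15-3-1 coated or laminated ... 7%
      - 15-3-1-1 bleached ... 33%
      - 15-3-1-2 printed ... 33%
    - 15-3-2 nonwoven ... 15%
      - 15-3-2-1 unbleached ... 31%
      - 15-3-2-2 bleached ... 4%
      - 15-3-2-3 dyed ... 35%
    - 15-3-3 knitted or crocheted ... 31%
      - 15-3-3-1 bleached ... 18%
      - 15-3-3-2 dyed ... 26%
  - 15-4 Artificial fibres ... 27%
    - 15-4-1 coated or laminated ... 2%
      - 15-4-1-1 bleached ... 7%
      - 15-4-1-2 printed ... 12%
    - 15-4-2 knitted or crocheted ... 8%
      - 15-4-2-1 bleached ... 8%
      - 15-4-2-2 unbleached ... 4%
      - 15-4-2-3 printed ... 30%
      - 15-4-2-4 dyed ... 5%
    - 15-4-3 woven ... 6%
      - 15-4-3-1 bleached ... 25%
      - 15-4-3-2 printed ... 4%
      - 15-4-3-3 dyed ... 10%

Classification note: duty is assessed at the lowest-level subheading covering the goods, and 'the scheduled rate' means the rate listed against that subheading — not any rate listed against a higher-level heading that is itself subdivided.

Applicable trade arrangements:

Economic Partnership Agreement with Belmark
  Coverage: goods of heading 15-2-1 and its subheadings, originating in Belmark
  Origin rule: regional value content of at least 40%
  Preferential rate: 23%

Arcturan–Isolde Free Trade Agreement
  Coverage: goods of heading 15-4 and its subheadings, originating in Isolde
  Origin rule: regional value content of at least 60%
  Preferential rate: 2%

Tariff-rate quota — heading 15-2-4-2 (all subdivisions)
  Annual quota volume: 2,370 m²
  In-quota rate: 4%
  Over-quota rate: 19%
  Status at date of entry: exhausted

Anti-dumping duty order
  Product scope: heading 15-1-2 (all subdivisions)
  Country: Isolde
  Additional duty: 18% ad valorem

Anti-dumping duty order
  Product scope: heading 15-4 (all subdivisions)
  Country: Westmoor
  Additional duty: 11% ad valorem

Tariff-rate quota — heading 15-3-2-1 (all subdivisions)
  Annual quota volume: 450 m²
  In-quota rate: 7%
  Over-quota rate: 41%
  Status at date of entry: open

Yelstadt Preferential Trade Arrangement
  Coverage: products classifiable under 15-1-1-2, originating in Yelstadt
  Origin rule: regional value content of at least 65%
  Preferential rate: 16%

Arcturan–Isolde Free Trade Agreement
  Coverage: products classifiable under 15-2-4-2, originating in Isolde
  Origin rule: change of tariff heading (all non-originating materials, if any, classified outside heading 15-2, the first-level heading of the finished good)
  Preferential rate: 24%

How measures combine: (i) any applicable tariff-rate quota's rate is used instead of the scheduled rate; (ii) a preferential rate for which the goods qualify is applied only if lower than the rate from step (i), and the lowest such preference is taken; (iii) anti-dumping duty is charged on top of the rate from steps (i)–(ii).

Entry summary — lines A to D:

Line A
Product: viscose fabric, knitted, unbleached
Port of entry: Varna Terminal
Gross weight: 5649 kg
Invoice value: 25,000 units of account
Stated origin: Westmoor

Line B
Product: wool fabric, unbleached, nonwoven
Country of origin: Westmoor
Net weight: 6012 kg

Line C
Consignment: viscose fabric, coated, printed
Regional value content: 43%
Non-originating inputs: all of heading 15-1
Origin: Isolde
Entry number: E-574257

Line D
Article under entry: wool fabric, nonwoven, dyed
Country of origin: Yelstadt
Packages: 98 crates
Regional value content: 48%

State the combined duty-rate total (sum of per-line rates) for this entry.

Line A: viscose → 15-4; knitted → 15-4-2; unbleached → 15-4-2-2. Scheduled 4%. anti-dumping (Westmoor, 15-4): +11%; total 4% + 11% = 15%. → 15%.
Line B: wool → 15-2; nonwoven → 15-2-2; unbleached → 15-2-2-3. Scheduled 26%. No special measure applies. → 26%.
Line C: viscose → 15-4; coated → 15-4-1; printed → 15-4-1-2. Scheduled 12%. Isolde agreement on 15-4: RVC < 60%; Isolde agreement on 15-2-4-2: 15-4-1-2 not covered. → 12%.
Line D: wool → 15-2; nonwoven → 15-2-2; dyed → 15-2-2-2. Scheduled 15%. Yelstadt agreement on 15-1-1-2: 15-2-2-2 not covered. → 15%.
Sum: 15% + 26% + 12% + 15% = 68%.

68%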